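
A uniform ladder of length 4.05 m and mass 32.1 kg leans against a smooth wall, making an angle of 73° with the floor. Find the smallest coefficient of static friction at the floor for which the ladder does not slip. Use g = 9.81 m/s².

Choose the foot of the ladder as the axis so the floor normal and friction both act there and drop out.
Ladder weight 32.1×9.81 = 314.9 N acts at 2.025 m along the ladder; its horizontal arm is 2.025·cos73° = 0.5921 m → τ = 186.5 N·m clockwise.
Wall normal N acts horizontally at the top; its moment arm is the height L sinθ = 4.05·sin73° = 3.873 m, counterclockwise.
For rotational equilibrium, N × 3.873 = 186.5, so N = 48.15 N.
ΣFx = 0 ⇒ f = N_wall = 48.15 N. ΣFy = 0 ⇒ N_floor = 314.9 N.
μ_min = f / N_floor = 48.15 / 314.9 = 0.153.

μ_min ≈ 0.153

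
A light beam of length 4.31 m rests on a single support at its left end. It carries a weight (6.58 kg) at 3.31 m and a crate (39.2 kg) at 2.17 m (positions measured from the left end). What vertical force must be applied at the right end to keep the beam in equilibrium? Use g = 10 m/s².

Take moments about the left end.
Weight: 6.58 × 10 = 65.8 N down at 3.31 m → arm 3.31 m, τ = 65.8 × 3.31 = 217.8 N·m clockwise.
Crate: 39.2 × 10 = 392 N down at 2.17 m → arm 2.17 m, τ = 392 × 2.17 = 850.6 N·m clockwise.
Net moment of the loads = 1068 N·m clockwise.
The upward force F acts at the right end, arm 4.31 m, giving F × 4.31 counterclockwise.
Balancing moments: F × 4.31 = 1068, giving F = 1068 / 4.31 = 248 N.

F ≈ 248 N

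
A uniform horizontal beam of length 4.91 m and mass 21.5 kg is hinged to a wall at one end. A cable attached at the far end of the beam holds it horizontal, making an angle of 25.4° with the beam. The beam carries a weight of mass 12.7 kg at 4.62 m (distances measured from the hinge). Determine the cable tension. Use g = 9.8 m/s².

Sum moments about the hinge (the unknown hinge reaction has zero arm there).
Beam weight: 21.5 × 9.8 = 210.7 N down at 2.455 m → arm 2.455 m, τ = 210.7 × 2.455 = 517.3 N·m clockwise.
Weight: 12.7 × 9.8 = 124.5 N down at 4.62 m → arm 4.62 m, τ = 124.5 × 4.62 = 575.2 N·m clockwise.
Total clockwise load moment = 1092 N·m.
The cable tension T acts at 4.91 m; only its component perpendicular to the beam, T sinθ, produces torque. sin 25.4° = 0.4289.
Setting net torque to zero: T × 4.91 × 0.4289 = 1092 → T = 1092 / 2.106 = 519 N.

T ≈ 519 N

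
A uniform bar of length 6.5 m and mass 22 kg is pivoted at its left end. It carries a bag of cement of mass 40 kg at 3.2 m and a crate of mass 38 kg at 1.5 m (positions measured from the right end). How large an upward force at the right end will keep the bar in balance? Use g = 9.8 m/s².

F ≈ 593 N

Take moments about the left end.
Beam weight: 22 × 9.8 = 215.6 N down at 3.25 m → arm 3.25 m, τ = 215.6 × 3.25 = 700.7 N·m clockwise.
Bag of cement: 40 × 9.8 = 392 N down at 3.2 m → arm 3.3 m, τ = 392 × 3.3 = 1294 N·m clockwise.
Crate: 38 × 9.8 = 372.4 N down at 1.5 m → arm 5 m, τ = 372.4 × 5 = 1862 N·m clockwise.
Net moment of the loads = 3857 N·m clockwise.
The upward force F acts at the right end, arm 6.5 m, giving F × 6.5 counterclockwise.
Balancing moments: F × 6.5 = 3857, giving F = 3857 / 6.5 = 593 N.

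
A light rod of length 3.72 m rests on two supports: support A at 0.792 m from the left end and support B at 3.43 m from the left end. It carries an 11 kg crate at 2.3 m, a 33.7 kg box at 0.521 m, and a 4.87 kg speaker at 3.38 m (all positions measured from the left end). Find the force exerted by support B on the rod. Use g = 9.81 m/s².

R_B ≈ 74.6 N

Taking torques about support A:
Crate: 11 × 9.81 = 107.9 N down at 2.3 m → arm 1.508 m, τ = 107.9 × 1.508 = 162.7 N·m clockwise.
Box: 33.7 × 9.81 = 330.6 N down at 0.521 m → arm 0.271 m, τ = 330.6 × 0.271 = 89.59 N·m counterclockwise.
Speaker: 4.87 × 9.81 = 47.77 N down at 3.38 m → arm 2.588 m, τ = 47.77 × 2.588 = 123.6 N·m clockwise.
Net load moment about support A = 196.7 N·m clockwise.
Reaction R at support B is upward at 3.43 m, arm 2.638 m → moment R × 2.638 counterclockwise.
Balancing moments: R × 2.638 = 196.7, giving R = 74.6 N.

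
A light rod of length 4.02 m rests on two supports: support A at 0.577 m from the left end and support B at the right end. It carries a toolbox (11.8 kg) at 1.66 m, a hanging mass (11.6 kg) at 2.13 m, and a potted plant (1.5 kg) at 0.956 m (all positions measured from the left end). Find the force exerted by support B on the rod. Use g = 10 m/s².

About support A:
Toolbox: 11.8 × 10 = 118 N down at 1.66 m → arm 1.083 m, τ = 118 × 1.083 = 127.8 N·m clockwise.
Hanging mass: 11.6 × 10 = 116 N down at 2.13 m → arm 1.553 m, τ = 116 × 1.553 = 180.1 N·m clockwise.
Potted plant: 1.5 × 10 = 15 N down at 0.956 m → arm 0.379 m, τ = 15 × 0.379 = 5.685 N·m clockwise.
Net load moment about support A = 313.6 N·m clockwise.
Reaction R at support B is upward at 4.02 m, arm 3.443 m → moment R × 3.443 counterclockwise.
For rotational equilibrium, R × 3.443 = 313.6, so R = 91.1 N.

R_B ≈ 91.1 N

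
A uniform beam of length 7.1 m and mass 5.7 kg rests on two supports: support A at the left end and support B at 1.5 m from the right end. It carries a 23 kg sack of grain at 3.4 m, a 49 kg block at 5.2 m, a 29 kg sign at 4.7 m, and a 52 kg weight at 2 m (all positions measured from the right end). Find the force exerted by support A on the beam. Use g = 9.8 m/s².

R_A ≈ 622 N

Taking torques about support B:
Beam weight: 5.7 × 9.8 = 55.86 N down at 3.55 m → arm 2.05 m, τ = 55.86 × 2.05 = 114.5 N·m counterclockwise.
Sack of grain: 23 × 9.8 = 225.4 N down at 3.4 m → arm 1.9 m, τ = 225.4 × 1.9 = 428.3 N·m counterclockwise.
Block: 49 × 9.8 = 480.2 N down at 5.2 m → arm 3.7 m, τ = 480.2 × 3.7 = 1777 N·m counterclockwise.
Sign: 29 × 9.8 = 284.2 N down at 4.7 m → arm 3.2 m, τ = 284.2 × 3.2 = 909.4 N·m counterclockwise.
Weight: 52 × 9.8 = 509.6 N down at 2 m → arm 0.5 m, τ = 509.6 × 0.5 = 254.8 N·m counterclockwise.
Net load moment about support B = 3484 N·m counterclockwise.
Reaction R at support A is upward at 7.1 m, arm 5.6 m → moment R × 5.6 clockwise.
Balancing moments: R × 5.6 = 3484, giving R = 622 N.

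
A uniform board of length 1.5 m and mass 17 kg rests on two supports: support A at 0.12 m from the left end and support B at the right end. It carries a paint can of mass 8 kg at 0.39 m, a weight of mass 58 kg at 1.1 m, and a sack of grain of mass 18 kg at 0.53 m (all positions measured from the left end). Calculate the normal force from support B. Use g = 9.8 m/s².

R_B ≈ 547 N

Take moments about support A.
Beam weight: 17 × 9.8 = 166.6 N down at 0.75 m → arm 0.63 m, τ = 166.6 × 0.63 = 105 N·m clockwise.
Paint can: 8 × 9.8 = 78.4 N down at 0.39 m → arm 0.27 m, τ = 78.4 × 0.27 = 21.17 N·m clockwise.
Weight: 58 × 9.8 = 568.4 N down at 1.1 m → arm 0.98 m, τ = 568.4 × 0.98 = 557 N·m clockwise.
Sack of grain: 18 × 9.8 = 176.4 N down at 0.53 m → arm 0.41 m, τ = 176.4 × 0.41 = 72.32 N·m clockwise.
Net load moment about support A = 755.5 N·m clockwise.
Reaction R at support B is upward at 1.5 m, arm 1.38 m → moment R × 1.38 counterclockwise.
Στ = 0 ⇒ R × 1.38 = 755.5 ⇒ R = 547 N.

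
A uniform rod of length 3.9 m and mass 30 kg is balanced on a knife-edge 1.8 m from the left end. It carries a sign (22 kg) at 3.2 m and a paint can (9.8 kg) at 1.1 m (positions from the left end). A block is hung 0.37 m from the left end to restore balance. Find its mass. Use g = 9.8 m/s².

Sum moments about the knife-edge (at 1.8 m from the left end) (the support reaction has zero arm there).
Beam weight: 30 × 9.8 = 294 N down at 1.95 m → arm 0.15 m, τ = 294 × 0.15 = 44.1 N·m clockwise.
Sign: 22 × 9.8 = 215.6 N down at 3.2 m → arm 1.4 m, τ = 215.6 × 1.4 = 301.8 N·m clockwise.
Paint can: 9.8 × 9.8 = 96.04 N down at 1.1 m → arm 0.7 m, τ = 96.04 × 0.7 = 67.23 N·m counterclockwise.
Net moment of known loads = 278.7 N·m clockwise.
An unknown mass m at 0.37 m has arm 1.43 m; its moment is m·g·1.43 counterclockwise.
For rotational equilibrium, m × 9.8 × 1.43 = 278.7, so m = 278.7 / (9.8 × 1.43) = 19.9 kg.

m ≈ 19.9 kg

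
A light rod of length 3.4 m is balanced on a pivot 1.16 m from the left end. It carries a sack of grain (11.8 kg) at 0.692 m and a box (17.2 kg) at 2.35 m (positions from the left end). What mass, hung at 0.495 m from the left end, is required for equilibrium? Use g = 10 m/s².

m ≈ 22.5 kg

Choose the pivot (at 1.16 m from the left end) as the axis so the support reaction has zero arm there.
Sack of grain: 11.8 × 10 = 118 N down at 0.692 m → arm 0.468 m, τ = 118 × 0.468 = 55.22 N·m counterclockwise.
Box: 17.2 × 10 = 172 N down at 2.35 m → arm 1.19 m, τ = 172 × 1.19 = 204.7 N·m clockwise.
Net moment of known loads = 149.5 N·m clockwise.
An unknown mass m at 0.495 m has arm 0.665 m; its moment is m·g·0.665 counterclockwise.
Balancing moments: m × 10 × 0.665 = 149.5, giving m = 149.5 / (10 × 0.665) = 22.5 kg.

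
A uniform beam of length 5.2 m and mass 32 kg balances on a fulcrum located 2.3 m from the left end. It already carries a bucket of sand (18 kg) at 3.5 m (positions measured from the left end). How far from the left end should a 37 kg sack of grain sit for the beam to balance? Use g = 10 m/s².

x ≈ 1.46 m from the left end

Take moments about the fulcrum (at 2.3 m from the left end).
Beam weight: 32 × 10 = 320 N down at 2.6 m → arm 0.3 m, τ = 320 × 0.3 = 96 N·m clockwise.
Bucket of sand: 18 × 10 = 180 N down at 3.5 m → arm 1.2 m, τ = 180 × 1.2 = 216 N·m clockwise.
Net moment of existing loads = 312 N·m clockwise.
The sack of grain weighs 37 × 10 = 370 N and must supply an equal counterclockwise moment, so its lever arm about the fulcrum is 312 / 370 = 0.843 m.
That puts it at 2.3 − 0.843 = 1.46 m from the left end.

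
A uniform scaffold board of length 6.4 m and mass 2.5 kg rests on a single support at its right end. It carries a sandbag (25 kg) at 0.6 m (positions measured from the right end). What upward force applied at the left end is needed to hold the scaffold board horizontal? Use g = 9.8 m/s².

Sum moments about the right end (the unknown pivot reaction has zero arm there).
Beam weight: 2.5 × 9.8 = 24.5 N down at 3.2 m → arm 3.2 m, τ = 24.5 × 3.2 = 78.4 N·m counterclockwise.
Sandbag: 25 × 9.8 = 245 N down at 0.6 m → arm 0.6 m, τ = 245 × 0.6 = 147 N·m counterclockwise.
Net moment of the loads = 225.4 N·m counterclockwise.
The upward force F acts at the left end, arm 6.4 m, giving F × 6.4 clockwise.
Setting net torque to zero: F × 6.4 = 225.4 → F = 225.4 / 6.4 = 35.2 N.

F ≈ 35.2 N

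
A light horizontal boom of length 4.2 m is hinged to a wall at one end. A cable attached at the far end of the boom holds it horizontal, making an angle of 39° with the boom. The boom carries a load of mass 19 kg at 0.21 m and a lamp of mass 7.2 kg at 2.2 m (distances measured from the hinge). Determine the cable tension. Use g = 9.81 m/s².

Sum moments about the hinge (the unknown hinge reaction has zero arm there).
Load: 19 × 9.81 = 186.4 N down at 0.21 m → arm 0.21 m, τ = 186.4 × 0.21 = 39.14 N·m clockwise.
Lamp: 7.2 × 9.81 = 70.63 N down at 2.2 m → arm 2.2 m, τ = 70.63 × 2.2 = 155.4 N·m clockwise.
Total clockwise load moment = 194.5 N·m.
The cable tension T acts at 4.2 m; only its component perpendicular to the boom, T sinθ, produces torque. sin 39° = 0.6293.
For rotational equilibrium, T × 4.2 × 0.6293 = 194.5, so T = 194.5 / 2.643 = 73.6 N.

T ≈ 73.6 N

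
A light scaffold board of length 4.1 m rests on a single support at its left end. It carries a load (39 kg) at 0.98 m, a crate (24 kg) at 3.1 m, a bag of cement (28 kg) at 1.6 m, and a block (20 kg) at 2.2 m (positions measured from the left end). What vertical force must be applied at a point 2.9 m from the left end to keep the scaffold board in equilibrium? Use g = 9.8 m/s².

About the left end:
Load: 39 × 9.8 = 382.2 N down at 0.98 m → arm 0.98 m, τ = 382.2 × 0.98 = 374.6 N·m clockwise.
Crate: 24 × 9.8 = 235.2 N down at 3.1 m → arm 3.1 m, τ = 235.2 × 3.1 = 729.1 N·m clockwise.
Bag of cement: 28 × 9.8 = 274.4 N down at 1.6 m → arm 1.6 m, τ = 274.4 × 1.6 = 439 N·m clockwise.
Block: 20 × 9.8 = 196 N down at 2.2 m → arm 2.2 m, τ = 196 × 2.2 = 431.2 N·m clockwise.
Net moment of the loads = 1974 N·m clockwise.
The upward force F acts at a point 2.9 m from the left end, arm 2.9 m, giving F × 2.9 counterclockwise.
For rotational equilibrium, F × 2.9 = 1974, so F = 1974 / 2.9 = 681 N.

F ≈ 681 N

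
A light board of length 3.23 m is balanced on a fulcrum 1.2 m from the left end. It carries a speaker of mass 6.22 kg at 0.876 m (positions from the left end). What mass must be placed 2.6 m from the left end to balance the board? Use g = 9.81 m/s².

Taking torques about the fulcrum (at 1.2 m from the left end):
Speaker: 6.22 × 9.81 = 61.02 N down at 0.876 m → arm 0.324 m, τ = 61.02 × 0.324 = 19.77 N·m counterclockwise.
Net moment of known loads = 19.77 N·m counterclockwise.
An unknown mass m at 2.6 m has arm 1.4 m; its moment is m·g·1.4 clockwise.
For rotational equilibrium, m × 9.81 × 1.4 = 19.77, so m = 19.77 / (9.81 × 1.4) = 1.44 kg.

m ≈ 1.44 kg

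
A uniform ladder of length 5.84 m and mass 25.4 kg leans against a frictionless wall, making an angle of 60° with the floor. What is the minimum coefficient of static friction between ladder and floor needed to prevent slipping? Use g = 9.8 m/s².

Sum moments about the foot of the ladder (the floor normal and friction both act there and drop out).
Ladder weight 25.4×9.8 = 248.9 N acts at 2.92 m along the ladder; its horizontal arm is 2.92·cos60° = 1.46 m → τ = 363.4 N·m clockwise.
Wall normal N acts horizontally at the top; its moment arm is the height L sinθ = 5.84·sin60° = 5.058 m, counterclockwise.
Setting net torque to zero: N × 5.058 = 363.4 → N = 71.85 N.
ΣFx = 0 ⇒ f = N_wall = 71.85 N. ΣFy = 0 ⇒ N_floor = 248.9 N.
μ_min = f / N_floor = 71.85 / 248.9 = 0.289.

μ_min ≈ 0.289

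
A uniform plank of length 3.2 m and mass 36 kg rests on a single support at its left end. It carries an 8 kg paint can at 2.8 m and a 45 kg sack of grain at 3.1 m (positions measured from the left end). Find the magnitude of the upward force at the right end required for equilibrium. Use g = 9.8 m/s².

Choose the left end as the axis so the unknown pivot reaction has zero arm there.
Beam weight: 36 × 9.8 = 352.8 N down at 1.6 m → arm 1.6 m, τ = 352.8 × 1.6 = 564.5 N·m clockwise.
Paint can: 8 × 9.8 = 78.4 N down at 2.8 m → arm 2.8 m, τ = 78.4 × 2.8 = 219.5 N·m clockwise.
Sack of grain: 45 × 9.8 = 441 N down at 3.1 m → arm 3.1 m, τ = 441 × 3.1 = 1367 N·m clockwise.
Net moment of the loads = 2151 N·m clockwise.
The upward force F acts at the right end, arm 3.2 m, giving F × 3.2 counterclockwise.
Setting net torque to zero: F × 3.2 = 2151 → F = 2151 / 3.2 = 672 N.

F ≈ 672 N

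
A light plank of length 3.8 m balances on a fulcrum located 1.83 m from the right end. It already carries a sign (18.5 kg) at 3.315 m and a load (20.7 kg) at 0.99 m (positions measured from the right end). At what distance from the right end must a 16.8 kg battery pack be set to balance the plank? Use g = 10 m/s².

About the fulcrum (at 1.83 m from the right end):
Sign: 18.5 × 10 = 185 N down at 3.315 m → arm 1.485 m, τ = 185 × 1.485 = 274.7 N·m counterclockwise.
Load: 20.7 × 10 = 207 N down at 0.99 m → arm 0.84 m, τ = 207 × 0.84 = 173.9 N·m clockwise.
Net moment of existing loads = 100.8 N·m counterclockwise.
The battery pack weighs 16.8 × 10 = 168 N and must supply an equal clockwise moment, so its lever arm about the fulcrum is 100.8 / 168 = 0.6 m.
That puts it at 1.83 − 0.6 = 1.23 m from the right end.

x ≈ 1.23 m from the right end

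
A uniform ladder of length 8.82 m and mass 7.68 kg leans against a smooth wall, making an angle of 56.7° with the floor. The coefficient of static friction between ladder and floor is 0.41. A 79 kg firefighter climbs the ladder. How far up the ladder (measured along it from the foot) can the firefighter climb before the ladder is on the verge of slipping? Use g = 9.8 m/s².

d ≈ 5.61 m

Taking torques about the foot of the ladder:
Ladder weight 7.68×9.8 = 75.26 N acts at 4.41 m along the ladder; its horizontal arm is 4.41·cos56.7° = 2.421 m → τ = 182.2 N·m clockwise.
Firefighter weight 79×9.8 = 774.2 N at distance d → arm d·cos56.7° → τ = 774.2·d·0.549 clockwise.
Wall normal N at the top has arm L sinθ = 7.372 m counterclockwise, so Στ = 0 gives N·7.372 = 182.2 + 425·d.
ΣFy = 0 ⇒ N_floor = 849.5 N, so the maximum friction is μ_s·N_floor = 0.41×849.5 = 348.3 N. ΣFx = 0 ⇒ N_wall = f, so at the slipping point N = 348.3 N.
Substituting: 348.3×7.372 = 182.2 + 425·d ⇒ d = (2568 − 182.2) / 425 = 5.61 m.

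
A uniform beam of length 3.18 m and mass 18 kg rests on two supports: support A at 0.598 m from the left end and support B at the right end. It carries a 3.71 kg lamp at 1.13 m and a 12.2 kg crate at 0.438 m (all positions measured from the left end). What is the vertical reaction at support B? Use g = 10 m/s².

R_B ≈ 69.2 N

Take moments about support A.
Beam weight: 18 × 10 = 180 N down at 1.59 m → arm 0.992 m, τ = 180 × 0.992 = 178.6 N·m clockwise.
Lamp: 3.71 × 10 = 37.1 N down at 1.13 m → arm 0.532 m, τ = 37.1 × 0.532 = 19.74 N·m clockwise.
Crate: 12.2 × 10 = 122 N down at 0.438 m → arm 0.16 m, τ = 122 × 0.16 = 19.52 N·m counterclockwise.
Net load moment about support A = 178.8 N·m clockwise.
Reaction R at support B is upward at 3.18 m, arm 2.582 m → moment R × 2.582 counterclockwise.
Setting net torque to zero: R × 2.582 = 178.8 → R = 69.2 N.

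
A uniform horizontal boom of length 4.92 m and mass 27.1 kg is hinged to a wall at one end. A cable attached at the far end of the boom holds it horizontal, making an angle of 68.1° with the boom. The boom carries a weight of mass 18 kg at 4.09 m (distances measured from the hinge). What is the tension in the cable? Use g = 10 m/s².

About the hinge:
Beam weight: 27.1 × 10 = 271 N down at 2.46 m → arm 2.46 m, τ = 271 × 2.46 = 666.7 N·m clockwise.
Weight: 18 × 10 = 180 N down at 4.09 m → arm 4.09 m, τ = 180 × 4.09 = 736.2 N·m clockwise.
Total clockwise load moment = 1403 N·m.
The cable tension T acts at 4.92 m; only its component perpendicular to the boom, T sinθ, produces torque. sin 68.1° = 0.9278.
For rotational equilibrium, T × 4.92 × 0.9278 = 1403, so T = 1403 / 4.565 = 307 N.

T ≈ 307 N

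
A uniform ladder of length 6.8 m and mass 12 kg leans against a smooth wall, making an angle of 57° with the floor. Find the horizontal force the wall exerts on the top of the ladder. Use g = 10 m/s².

Sum moments about the foot of the ladder (the floor normal and friction both act there and drop out).
Ladder weight 12×10 = 120 N acts at 3.4 m along the ladder; its horizontal arm is 3.4·cos57° = 1.852 m → τ = 222.2 N·m clockwise.
Wall normal N acts horizontally at the top; its moment arm is the height L sinθ = 6.8·sin57° = 5.703 m, counterclockwise.
Στ = 0 ⇒ N × 5.703 = 222.2 ⇒ N = 39 N.

N_wall ≈ 39 N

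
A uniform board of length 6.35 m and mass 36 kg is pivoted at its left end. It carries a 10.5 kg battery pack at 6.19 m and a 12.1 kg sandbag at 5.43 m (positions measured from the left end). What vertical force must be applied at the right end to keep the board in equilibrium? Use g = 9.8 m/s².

F ≈ 378 N

Sum moments about the left end (the unknown pivot reaction has zero arm there).
Beam weight: 36 × 9.8 = 352.8 N down at 3.175 m → arm 3.175 m, τ = 352.8 × 3.175 = 1120 N·m clockwise.
Battery pack: 10.5 × 9.8 = 102.9 N down at 6.19 m → arm 6.19 m, τ = 102.9 × 6.19 = 637 N·m clockwise.
Sandbag: 12.1 × 9.8 = 118.6 N down at 5.43 m → arm 5.43 m, τ = 118.6 × 5.43 = 644 N·m clockwise.
Net moment of the loads = 2401 N·m clockwise.
The upward force F acts at the right end, arm 6.35 m, giving F × 6.35 counterclockwise.
Setting net torque to zero: F × 6.35 = 2401 → F = 2401 / 6.35 = 378 N.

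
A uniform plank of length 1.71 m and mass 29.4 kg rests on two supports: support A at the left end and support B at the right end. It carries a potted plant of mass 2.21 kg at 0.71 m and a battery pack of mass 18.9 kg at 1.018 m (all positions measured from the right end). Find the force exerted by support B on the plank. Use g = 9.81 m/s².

R_B ≈ 232 N

Sum moments about support A (its reaction then has zero moment arm).
Beam weight: 29.4 × 9.81 = 288.4 N down at 0.855 m → arm 0.855 m, τ = 288.4 × 0.855 = 246.6 N·m clockwise.
Potted plant: 2.21 × 9.81 = 21.68 N down at 0.71 m → arm 1 m, τ = 21.68 × 1 = 21.68 N·m clockwise.
Battery pack: 18.9 × 9.81 = 185.4 N down at 1.018 m → arm 0.692 m, τ = 185.4 × 0.692 = 128.3 N·m clockwise.
Net load moment about support A = 396.6 N·m clockwise.
Reaction R at support B is upward at 0 m, arm 1.71 m → moment R × 1.71 counterclockwise.
Στ = 0 ⇒ R × 1.71 = 396.6 ⇒ R = 232 N.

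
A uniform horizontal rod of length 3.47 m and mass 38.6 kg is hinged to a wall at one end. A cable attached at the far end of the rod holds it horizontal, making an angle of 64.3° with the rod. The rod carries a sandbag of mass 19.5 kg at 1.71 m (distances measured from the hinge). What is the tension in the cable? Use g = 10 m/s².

T ≈ 321 N

Sum moments about the hinge (the unknown hinge reaction has zero arm there).
Beam weight: 38.6 × 10 = 386 N down at 1.735 m → arm 1.735 m, τ = 386 × 1.735 = 669.7 N·m clockwise.
Sandbag: 19.5 × 10 = 195 N down at 1.71 m → arm 1.71 m, τ = 195 × 1.71 = 333.4 N·m clockwise.
Total clockwise load moment = 1003 N·m.
The cable tension T acts at 3.47 m; only its component perpendicular to the rod, T sinθ, produces torque. sin 64.3° = 0.9011.
For rotational equilibrium, T × 3.47 × 0.9011 = 1003, so T = 1003 / 3.127 = 321 N.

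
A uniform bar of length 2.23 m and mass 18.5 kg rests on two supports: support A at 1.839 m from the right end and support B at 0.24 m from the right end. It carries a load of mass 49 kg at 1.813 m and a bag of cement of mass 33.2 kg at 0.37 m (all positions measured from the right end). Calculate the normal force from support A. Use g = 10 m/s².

R_A ≈ 610 N

Taking torques about support B:
Beam weight: 18.5 × 10 = 185 N down at 1.115 m → arm 0.875 m, τ = 185 × 0.875 = 161.9 N·m counterclockwise.
Load: 49 × 10 = 490 N down at 1.813 m → arm 1.573 m, τ = 490 × 1.573 = 770.8 N·m counterclockwise.
Bag of cement: 33.2 × 10 = 332 N down at 0.37 m → arm 0.13 m, τ = 332 × 0.13 = 43.16 N·m counterclockwise.
Net load moment about support B = 975.9 N·m counterclockwise.
Reaction R at support A is upward at 1.839 m, arm 1.599 m → moment R × 1.599 clockwise.
Στ = 0 ⇒ R × 1.599 = 975.9 ⇒ R = 610 N.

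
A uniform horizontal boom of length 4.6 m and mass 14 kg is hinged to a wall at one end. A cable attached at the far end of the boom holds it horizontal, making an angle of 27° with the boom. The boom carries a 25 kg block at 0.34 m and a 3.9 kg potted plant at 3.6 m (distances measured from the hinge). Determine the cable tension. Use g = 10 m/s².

About the hinge:
Beam weight: 14 × 10 = 140 N down at 2.3 m → arm 2.3 m, τ = 140 × 2.3 = 322 N·m clockwise.
Block: 25 × 10 = 250 N down at 0.34 m → arm 0.34 m, τ = 250 × 0.34 = 85 N·m clockwise.
Potted plant: 3.9 × 10 = 39 N down at 3.6 m → arm 3.6 m, τ = 39 × 3.6 = 140.4 N·m clockwise.
Total clockwise load moment = 547.4 N·m.
The cable tension T acts at 4.6 m; only its component perpendicular to the boom, T sinθ, produces torque. sin 27° = 0.454.
For rotational equilibrium, T × 4.6 × 0.454 = 547.4, so T = 547.4 / 2.088 = 262 N.

T ≈ 262 N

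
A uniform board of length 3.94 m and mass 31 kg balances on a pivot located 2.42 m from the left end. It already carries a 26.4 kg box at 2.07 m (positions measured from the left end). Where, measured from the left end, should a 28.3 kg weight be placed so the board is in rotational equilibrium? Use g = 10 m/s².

x ≈ 3.24 m from the left end

About the pivot (at 2.42 m from the left end):
Beam weight: 31 × 10 = 310 N down at 1.97 m → arm 0.45 m, τ = 310 × 0.45 = 139.5 N·m counterclockwise.
Box: 26.4 × 10 = 264 N down at 2.07 m → arm 0.35 m, τ = 264 × 0.35 = 92.4 N·m counterclockwise.
Net moment of existing loads = 231.9 N·m counterclockwise.
The weight weighs 28.3 × 10 = 283 N and must supply an equal clockwise moment, so its lever arm about the pivot is 231.9 / 283 = 0.819 m.
That puts it at 2.42 + 0.819 = 3.24 m from the left end.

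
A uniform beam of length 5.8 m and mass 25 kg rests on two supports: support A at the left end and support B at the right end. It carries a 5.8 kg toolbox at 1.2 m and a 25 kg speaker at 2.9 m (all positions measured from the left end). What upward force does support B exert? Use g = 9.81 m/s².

R_B ≈ 257 N

Sum moments about support A (its reaction then has zero moment arm).
Beam weight: 25 × 9.81 = 245.2 N down at 2.9 m → arm 2.9 m, τ = 245.2 × 2.9 = 711.1 N·m clockwise.
Toolbox: 5.8 × 9.81 = 56.9 N down at 1.2 m → arm 1.2 m, τ = 56.9 × 1.2 = 68.28 N·m clockwise.
Speaker: 25 × 9.81 = 245.2 N down at 2.9 m → arm 2.9 m, τ = 245.2 × 2.9 = 711.1 N·m clockwise.
Net load moment about support A = 1490 N·m clockwise.
Reaction R at support B is upward at 5.8 m, arm 5.8 m → moment R × 5.8 counterclockwise.
For rotational equilibrium, R × 5.8 = 1490, so R = 257 N.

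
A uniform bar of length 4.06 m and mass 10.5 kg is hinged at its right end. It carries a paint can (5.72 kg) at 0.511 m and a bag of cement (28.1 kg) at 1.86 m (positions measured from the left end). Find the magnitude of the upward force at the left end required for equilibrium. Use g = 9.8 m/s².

Take moments about the right end.
Beam weight: 10.5 × 9.8 = 102.9 N down at 2.03 m → arm 2.03 m, τ = 102.9 × 2.03 = 208.9 N·m counterclockwise.
Paint can: 5.72 × 9.8 = 56.06 N down at 0.511 m → arm 3.549 m, τ = 56.06 × 3.549 = 199 N·m counterclockwise.
Bag of cement: 28.1 × 9.8 = 275.4 N down at 1.86 m → arm 2.2 m, τ = 275.4 × 2.2 = 605.9 N·m counterclockwise.
Net moment of the loads = 1014 N·m counterclockwise.
The upward force F acts at the left end, arm 4.06 m, giving F × 4.06 clockwise.
For rotational equilibrium, F × 4.06 = 1014, so F = 1014 / 4.06 = 250 N.

F ≈ 250 N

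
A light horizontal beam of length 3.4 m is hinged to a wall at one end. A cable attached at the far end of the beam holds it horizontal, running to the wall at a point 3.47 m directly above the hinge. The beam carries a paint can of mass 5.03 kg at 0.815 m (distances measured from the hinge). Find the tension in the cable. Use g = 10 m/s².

Taking torques about the hinge:
Paint can: 5.03 × 10 = 50.3 N down at 0.815 m → arm 0.815 m, τ = 50.3 × 0.815 = 40.99 N·m clockwise.
Total clockwise load moment = 40.99 N·m.
The cable tension T acts at 3.4 m; only its component perpendicular to the beam, T sinθ, produces torque. sinθ = h/√(h²+d²) = 3.47/√(3.47²+3.4²) = 0.7143.
Balancing moments: T × 3.4 × 0.7143 = 40.99, giving T = 40.99 / 2.429 = 16.9 N.

T ≈ 16.9 N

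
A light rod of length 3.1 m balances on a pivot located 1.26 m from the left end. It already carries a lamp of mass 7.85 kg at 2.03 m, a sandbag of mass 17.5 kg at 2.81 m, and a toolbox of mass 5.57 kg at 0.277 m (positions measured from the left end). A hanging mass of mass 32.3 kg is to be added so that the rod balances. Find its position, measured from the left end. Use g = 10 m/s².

Sum moments about the pivot (at 1.26 m from the left end) (the support reaction has zero arm there).
Lamp: 7.85 × 10 = 78.5 N down at 2.03 m → arm 0.77 m, τ = 78.5 × 0.77 = 60.45 N·m clockwise.
Sandbag: 17.5 × 10 = 175 N down at 2.81 m → arm 1.55 m, τ = 175 × 1.55 = 271.2 N·m clockwise.
Toolbox: 5.57 × 10 = 55.7 N down at 0.277 m → arm 0.983 m, τ = 55.7 × 0.983 = 54.75 N·m counterclockwise.
Net moment of existing loads = 276.9 N·m clockwise.
The hanging mass weighs 32.3 × 10 = 323 N and must supply an equal counterclockwise moment, so its lever arm about the pivot is 276.9 / 323 = 0.857 m.
That puts it at 1.26 − 0.857 = 0.403 m from the left end.

x ≈ 0.403 m from the left end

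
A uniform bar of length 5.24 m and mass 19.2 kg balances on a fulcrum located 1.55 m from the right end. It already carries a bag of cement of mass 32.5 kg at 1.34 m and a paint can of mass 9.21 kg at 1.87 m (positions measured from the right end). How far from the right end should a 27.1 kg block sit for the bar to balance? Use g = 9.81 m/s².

x ≈ 0.935 m from the right end

Sum moments about the fulcrum (at 1.55 m from the right end) (the support reaction has zero arm there).
Beam weight: 19.2 × 9.81 = 188.4 N down at 2.62 m → arm 1.07 m, τ = 188.4 × 1.07 = 201.6 N·m counterclockwise.
Bag of cement: 32.5 × 9.81 = 318.8 N down at 1.34 m → arm 0.21 m, τ = 318.8 × 0.21 = 66.95 N·m clockwise.
Paint can: 9.21 × 9.81 = 90.35 N down at 1.87 m → arm 0.32 m, τ = 90.35 × 0.32 = 28.91 N·m counterclockwise.
Net moment of existing loads = 163.6 N·m counterclockwise.
The block weighs 27.1 × 9.81 = 265.9 N and must supply an equal clockwise moment, so its lever arm about the fulcrum is 163.6 / 265.9 = 0.615 m.
That puts it at 1.55 − 0.615 = 0.935 m from the right end.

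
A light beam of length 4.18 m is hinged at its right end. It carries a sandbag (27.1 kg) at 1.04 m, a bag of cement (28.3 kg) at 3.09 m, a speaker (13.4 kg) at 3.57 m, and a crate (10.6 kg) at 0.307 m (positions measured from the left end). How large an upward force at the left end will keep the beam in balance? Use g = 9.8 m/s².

About the right end:
Sandbag: 27.1 × 9.8 = 265.6 N down at 1.04 m → arm 3.14 m, τ = 265.6 × 3.14 = 834 N·m counterclockwise.
Bag of cement: 28.3 × 9.8 = 277.3 N down at 3.09 m → arm 1.09 m, τ = 277.3 × 1.09 = 302.3 N·m counterclockwise.
Speaker: 13.4 × 9.8 = 131.3 N down at 3.57 m → arm 0.61 m, τ = 131.3 × 0.61 = 80.09 N·m counterclockwise.
Crate: 10.6 × 9.8 = 103.9 N down at 0.307 m → arm 3.873 m, τ = 103.9 × 3.873 = 402.4 N·m counterclockwise.
Net moment of the loads = 1619 N·m counterclockwise.
The upward force F acts at the left end, arm 4.18 m, giving F × 4.18 clockwise.
For rotational equilibrium, F × 4.18 = 1619, so F = 1619 / 4.18 = 387 N.

F ≈ 387 N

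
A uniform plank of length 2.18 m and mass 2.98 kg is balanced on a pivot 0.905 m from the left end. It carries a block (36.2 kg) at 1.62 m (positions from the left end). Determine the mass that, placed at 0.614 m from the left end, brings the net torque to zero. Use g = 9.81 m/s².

m ≈ 90.8 kg

Sum moments about the pivot (at 0.905 m from the left end) (the support reaction has zero arm there).
Beam weight: 2.98 × 9.81 = 29.23 N down at 1.09 m → arm 0.185 m, τ = 29.23 × 0.185 = 5.408 N·m clockwise.
Block: 36.2 × 9.81 = 355.1 N down at 1.62 m → arm 0.715 m, τ = 355.1 × 0.715 = 253.9 N·m clockwise.
Net moment of known loads = 259.3 N·m clockwise.
An unknown mass m at 0.614 m has arm 0.291 m; its moment is m·g·0.291 counterclockwise.
Balancing moments: m × 9.81 × 0.291 = 259.3, giving m = 259.3 / (9.81 × 0.291) = 90.8 kg.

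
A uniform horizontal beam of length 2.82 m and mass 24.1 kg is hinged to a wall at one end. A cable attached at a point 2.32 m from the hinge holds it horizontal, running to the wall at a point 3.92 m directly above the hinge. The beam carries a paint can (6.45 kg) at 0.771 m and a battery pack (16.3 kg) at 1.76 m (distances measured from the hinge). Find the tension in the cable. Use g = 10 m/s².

T ≈ 339 N

Sum moments about the hinge (the unknown hinge reaction has zero arm there).
Beam weight: 24.1 × 10 = 241 N down at 1.41 m → arm 1.41 m, τ = 241 × 1.41 = 339.8 N·m clockwise.
Paint can: 6.45 × 10 = 64.5 N down at 0.771 m → arm 0.771 m, τ = 64.5 × 0.771 = 49.73 N·m clockwise.
Battery pack: 16.3 × 10 = 163 N down at 1.76 m → arm 1.76 m, τ = 163 × 1.76 = 286.9 N·m clockwise.
Total clockwise load moment = 676.4 N·m.
The cable tension T acts at 2.32 m; only its component perpendicular to the beam, T sinθ, produces torque. sinθ = h/√(h²+d²) = 3.92/√(3.92²+2.32²) = 0.8606.
Setting net torque to zero: T × 2.32 × 0.8606 = 676.4 → T = 676.4 / 1.997 = 339 N.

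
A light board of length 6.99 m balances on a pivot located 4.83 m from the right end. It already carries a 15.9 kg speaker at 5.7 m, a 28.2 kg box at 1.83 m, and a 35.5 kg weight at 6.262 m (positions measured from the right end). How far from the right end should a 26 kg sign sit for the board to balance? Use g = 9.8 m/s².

x ≈ 5.6 m from the right end

About the pivot (at 4.83 m from the right end):
Speaker: 15.9 × 9.8 = 155.8 N down at 5.7 m → arm 0.87 m, τ = 155.8 × 0.87 = 135.5 N·m counterclockwise.
Box: 28.2 × 9.8 = 276.4 N down at 1.83 m → arm 3 m, τ = 276.4 × 3 = 829.2 N·m clockwise.
Weight: 35.5 × 9.8 = 347.9 N down at 6.262 m → arm 1.432 m, τ = 347.9 × 1.432 = 498.2 N·m counterclockwise.
Net moment of existing loads = 195.5 N·m clockwise.
The sign weighs 26 × 9.8 = 254.8 N and must supply an equal counterclockwise moment, so its lever arm about the pivot is 195.5 / 254.8 = 0.767 m.
That puts it at 4.83 + 0.767 = 5.6 m from the right end.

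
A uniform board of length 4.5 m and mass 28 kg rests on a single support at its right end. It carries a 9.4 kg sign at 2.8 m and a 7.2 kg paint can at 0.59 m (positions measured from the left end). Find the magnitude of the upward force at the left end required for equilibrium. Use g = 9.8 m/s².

Choose the right end as the axis so the unknown pivot reaction has zero arm there.
Beam weight: 28 × 9.8 = 274.4 N down at 2.25 m → arm 2.25 m, τ = 274.4 × 2.25 = 617.4 N·m counterclockwise.
Sign: 9.4 × 9.8 = 92.12 N down at 2.8 m → arm 1.7 m, τ = 92.12 × 1.7 = 156.6 N·m counterclockwise.
Paint can: 7.2 × 9.8 = 70.56 N down at 0.59 m → arm 3.91 m, τ = 70.56 × 3.91 = 275.9 N·m counterclockwise.
Net moment of the loads = 1050 N·m counterclockwise.
The upward force F acts at the left end, arm 4.5 m, giving F × 4.5 clockwise.
Balancing moments: F × 4.5 = 1050, giving F = 1050 / 4.5 = 233 N.

F ≈ 233 N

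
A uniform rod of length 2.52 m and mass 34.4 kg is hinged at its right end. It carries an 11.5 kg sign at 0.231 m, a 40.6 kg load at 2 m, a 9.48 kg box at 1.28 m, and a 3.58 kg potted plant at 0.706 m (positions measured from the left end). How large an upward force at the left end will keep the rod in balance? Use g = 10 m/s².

Choose the right end as the axis so the unknown pivot reaction has zero arm there.
Beam weight: 34.4 × 10 = 344 N down at 1.26 m → arm 1.26 m, τ = 344 × 1.26 = 433.4 N·m counterclockwise.
Sign: 11.5 × 10 = 115 N down at 0.231 m → arm 2.289 m, τ = 115 × 2.289 = 263.2 N·m counterclockwise.
Load: 40.6 × 10 = 406 N down at 2 m → arm 0.52 m, τ = 406 × 0.52 = 211.1 N·m counterclockwise.
Box: 9.48 × 10 = 94.8 N down at 1.28 m → arm 1.24 m, τ = 94.8 × 1.24 = 117.6 N·m counterclockwise.
Potted plant: 3.58 × 10 = 35.8 N down at 0.706 m → arm 1.814 m, τ = 35.8 × 1.814 = 64.94 N·m counterclockwise.
Net moment of the loads = 1090 N·m counterclockwise.
The upward force F acts at the left end, arm 2.52 m, giving F × 2.52 clockwise.
Balancing moments: F × 2.52 = 1090, giving F = 1090 / 2.52 = 433 N.

F ≈ 433 N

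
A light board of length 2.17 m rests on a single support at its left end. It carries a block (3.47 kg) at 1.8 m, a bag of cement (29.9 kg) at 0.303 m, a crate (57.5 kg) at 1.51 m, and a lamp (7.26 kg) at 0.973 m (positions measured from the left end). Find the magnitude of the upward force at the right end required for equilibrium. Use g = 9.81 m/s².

F ≈ 494 N

About the left end:
Block: 3.47 × 9.81 = 34.04 N down at 1.8 m → arm 1.8 m, τ = 34.04 × 1.8 = 61.27 N·m clockwise.
Bag of cement: 29.9 × 9.81 = 293.3 N down at 0.303 m → arm 0.303 m, τ = 293.3 × 0.303 = 88.87 N·m clockwise.
Crate: 57.5 × 9.81 = 564.1 N down at 1.51 m → arm 1.51 m, τ = 564.1 × 1.51 = 851.8 N·m clockwise.
Lamp: 7.26 × 9.81 = 71.22 N down at 0.973 m → arm 0.973 m, τ = 71.22 × 0.973 = 69.3 N·m clockwise.
Net moment of the loads = 1071 N·m clockwise.
The upward force F acts at the right end, arm 2.17 m, giving F × 2.17 counterclockwise.
Setting net torque to zero: F × 2.17 = 1071 → F = 1071 / 2.17 = 494 N.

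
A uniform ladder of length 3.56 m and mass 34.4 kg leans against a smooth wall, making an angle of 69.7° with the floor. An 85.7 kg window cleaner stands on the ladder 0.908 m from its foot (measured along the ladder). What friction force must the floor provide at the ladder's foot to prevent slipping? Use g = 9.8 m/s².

Sum moments about the foot of the ladder (the floor normal and friction both act there and drop out).
Ladder weight 34.4×9.8 = 337.1 N acts at 1.78 m along the ladder; its horizontal arm is 1.78·cos69.7° = 0.6175 m → τ = 208.2 N·m clockwise.
Window cleaner: 85.7×9.8 = 839.9 N at 0.908 m → arm 0.315 m → τ = 264.6 N·m clockwise.
Wall normal N acts horizontally at the top; its moment arm is the height L sinθ = 3.56·sin69.7° = 3.339 m, counterclockwise.
Balancing moments: N × 3.339 = 472.8, giving N = 142 N.
ΣFx = 0: friction at the foot balances the wall's push, so f = N_wall = 142 N.

f ≈ 142 N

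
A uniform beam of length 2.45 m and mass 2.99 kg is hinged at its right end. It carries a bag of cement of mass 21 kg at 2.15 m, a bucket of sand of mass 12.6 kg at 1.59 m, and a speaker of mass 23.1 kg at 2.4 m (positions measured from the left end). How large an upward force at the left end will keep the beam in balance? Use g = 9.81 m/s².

Choose the right end as the axis so the unknown pivot reaction has zero arm there.
Beam weight: 2.99 × 9.81 = 29.33 N down at 1.225 m → arm 1.225 m, τ = 29.33 × 1.225 = 35.93 N·m counterclockwise.
Bag of cement: 21 × 9.81 = 206 N down at 2.15 m → arm 0.3 m, τ = 206 × 0.3 = 61.8 N·m counterclockwise.
Bucket of sand: 12.6 × 9.81 = 123.6 N down at 1.59 m → arm 0.86 m, τ = 123.6 × 0.86 = 106.3 N·m counterclockwise.
Speaker: 23.1 × 9.81 = 226.6 N down at 2.4 m → arm 0.05 m, τ = 226.6 × 0.05 = 11.33 N·m counterclockwise.
Net moment of the loads = 215.4 N·m counterclockwise.
The upward force F acts at the left end, arm 2.45 m, giving F × 2.45 clockwise.
Στ = 0 ⇒ F × 2.45 = 215.4 ⇒ F = 215.4 / 2.45 = 87.9 N.

F ≈ 87.9 N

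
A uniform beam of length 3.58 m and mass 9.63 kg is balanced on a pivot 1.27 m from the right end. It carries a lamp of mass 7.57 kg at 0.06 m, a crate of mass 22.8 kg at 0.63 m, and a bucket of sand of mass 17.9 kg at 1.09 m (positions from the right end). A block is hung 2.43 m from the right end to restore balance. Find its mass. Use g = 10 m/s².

About the pivot (at 1.27 m from the right end):
Beam weight: 9.63 × 10 = 96.3 N down at 1.79 m → arm 0.52 m, τ = 96.3 × 0.52 = 50.08 N·m counterclockwise.
Lamp: 7.57 × 10 = 75.7 N down at 0.06 m → arm 1.21 m, τ = 75.7 × 1.21 = 91.6 N·m clockwise.
Crate: 22.8 × 10 = 228 N down at 0.63 m → arm 0.64 m, τ = 228 × 0.64 = 145.9 N·m clockwise.
Bucket of sand: 17.9 × 10 = 179 N down at 1.09 m → arm 0.18 m, τ = 179 × 0.18 = 32.22 N·m clockwise.
Net moment of known loads = 219.6 N·m clockwise.
An unknown mass m at 2.43 m has arm 1.16 m; its moment is m·g·1.16 counterclockwise.
Setting net torque to zero: m × 10 × 1.16 = 219.6 → m = 219.6 / (10 × 1.16) = 18.9 kg.

m ≈ 18.9 kg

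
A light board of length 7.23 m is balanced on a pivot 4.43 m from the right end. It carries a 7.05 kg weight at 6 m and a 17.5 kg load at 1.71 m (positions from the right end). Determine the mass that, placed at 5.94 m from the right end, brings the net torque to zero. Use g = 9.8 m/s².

m ≈ 24.2 kg

Choose the pivot (at 4.43 m from the right end) as the axis so the support reaction has zero arm there.
Weight: 7.05 × 9.8 = 69.09 N down at 6 m → arm 1.57 m, τ = 69.09 × 1.57 = 108.5 N·m counterclockwise.
Load: 17.5 × 9.8 = 171.5 N down at 1.71 m → arm 2.72 m, τ = 171.5 × 2.72 = 466.5 N·m clockwise.
Net moment of known loads = 358 N·m clockwise.
An unknown mass m at 5.94 m has arm 1.51 m; its moment is m·g·1.51 counterclockwise.
Στ = 0 ⇒ m × 9.8 × 1.51 = 358 ⇒ m = 358 / (9.8 × 1.51) = 24.2 kg.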